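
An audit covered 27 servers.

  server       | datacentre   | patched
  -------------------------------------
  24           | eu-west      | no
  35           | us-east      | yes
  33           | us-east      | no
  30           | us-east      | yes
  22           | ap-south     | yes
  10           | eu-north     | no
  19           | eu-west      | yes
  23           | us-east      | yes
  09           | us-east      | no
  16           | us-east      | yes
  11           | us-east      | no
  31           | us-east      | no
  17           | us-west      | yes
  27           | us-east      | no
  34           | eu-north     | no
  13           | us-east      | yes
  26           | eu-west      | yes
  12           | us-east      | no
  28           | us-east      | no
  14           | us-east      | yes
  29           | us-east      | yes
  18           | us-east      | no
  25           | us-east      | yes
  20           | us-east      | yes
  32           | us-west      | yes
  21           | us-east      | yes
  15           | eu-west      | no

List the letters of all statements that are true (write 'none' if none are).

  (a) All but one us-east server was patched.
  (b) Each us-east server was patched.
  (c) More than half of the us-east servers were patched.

(c)

|A| = 18, |A ∩ B| = 10, |A ∖ B| = 8.
(a) |A ∖ B| = 1: fails.
(b) A ⊆ B, i.e. every element of A is in B (|A ∖ B| = 0): fails.
(c) |A ∩ B| > |A ∖ B|: holds.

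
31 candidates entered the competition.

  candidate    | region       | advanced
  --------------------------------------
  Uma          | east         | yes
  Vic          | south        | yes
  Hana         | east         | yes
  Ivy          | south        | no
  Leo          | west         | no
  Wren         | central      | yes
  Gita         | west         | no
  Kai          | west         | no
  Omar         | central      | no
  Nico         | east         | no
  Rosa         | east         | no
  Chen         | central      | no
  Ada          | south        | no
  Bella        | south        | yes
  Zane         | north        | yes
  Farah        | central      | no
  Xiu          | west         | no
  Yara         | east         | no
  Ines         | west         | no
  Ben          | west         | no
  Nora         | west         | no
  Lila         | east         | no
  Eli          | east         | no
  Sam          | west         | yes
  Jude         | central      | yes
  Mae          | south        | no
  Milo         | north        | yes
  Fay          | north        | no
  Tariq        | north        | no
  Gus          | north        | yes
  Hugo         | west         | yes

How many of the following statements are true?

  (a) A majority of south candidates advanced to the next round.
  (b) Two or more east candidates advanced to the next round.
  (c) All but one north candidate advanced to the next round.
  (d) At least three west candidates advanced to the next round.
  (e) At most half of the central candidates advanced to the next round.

2

(a) south: |A| = 5, |A ∩ B| = 2; needs |A ∩ B| > |A ∖ B| — false.
(b) east: |A| = 7, |A ∩ B| = 2; needs |A ∩ B| ≥ 2 — true.
(c) north: |A| = 5, |A ∩ B| = 3; needs |A ∖ B| = 1 — false.
(d) west: |A| = 9, |A ∩ B| = 2; needs |A ∩ B| ≥ 3 — false.
(e) central: |A| = 5, |A ∩ B| = 2; needs |A ∩ B| ≤ |A ∖ B| — true.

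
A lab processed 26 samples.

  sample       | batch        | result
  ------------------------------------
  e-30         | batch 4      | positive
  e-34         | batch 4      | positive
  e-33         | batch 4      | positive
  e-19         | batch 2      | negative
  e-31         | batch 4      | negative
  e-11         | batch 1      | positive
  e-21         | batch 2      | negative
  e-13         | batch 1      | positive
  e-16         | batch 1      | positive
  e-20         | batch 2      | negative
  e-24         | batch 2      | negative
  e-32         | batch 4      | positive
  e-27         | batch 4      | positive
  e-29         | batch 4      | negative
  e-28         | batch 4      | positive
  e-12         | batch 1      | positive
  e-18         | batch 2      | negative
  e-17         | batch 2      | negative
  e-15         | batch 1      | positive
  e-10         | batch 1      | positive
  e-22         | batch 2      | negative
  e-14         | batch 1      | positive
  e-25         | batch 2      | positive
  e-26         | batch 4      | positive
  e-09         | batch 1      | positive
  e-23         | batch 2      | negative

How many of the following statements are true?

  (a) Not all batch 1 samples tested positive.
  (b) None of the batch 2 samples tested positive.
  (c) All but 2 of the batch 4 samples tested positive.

(a) batch 1: |A| = 8, |A ∩ B| = 8; needs A ⊄ B (|A ∖ B| ≥ 1) — false.
(b) batch 2: |A| = 9, |A ∩ B| = 1; needs A ∩ B = ∅ (|A ∩ B| = 0) — false.
(c) batch 4: |A| = 9, |A ∩ B| = 7; needs |A ∖ B| = 2 — true.

1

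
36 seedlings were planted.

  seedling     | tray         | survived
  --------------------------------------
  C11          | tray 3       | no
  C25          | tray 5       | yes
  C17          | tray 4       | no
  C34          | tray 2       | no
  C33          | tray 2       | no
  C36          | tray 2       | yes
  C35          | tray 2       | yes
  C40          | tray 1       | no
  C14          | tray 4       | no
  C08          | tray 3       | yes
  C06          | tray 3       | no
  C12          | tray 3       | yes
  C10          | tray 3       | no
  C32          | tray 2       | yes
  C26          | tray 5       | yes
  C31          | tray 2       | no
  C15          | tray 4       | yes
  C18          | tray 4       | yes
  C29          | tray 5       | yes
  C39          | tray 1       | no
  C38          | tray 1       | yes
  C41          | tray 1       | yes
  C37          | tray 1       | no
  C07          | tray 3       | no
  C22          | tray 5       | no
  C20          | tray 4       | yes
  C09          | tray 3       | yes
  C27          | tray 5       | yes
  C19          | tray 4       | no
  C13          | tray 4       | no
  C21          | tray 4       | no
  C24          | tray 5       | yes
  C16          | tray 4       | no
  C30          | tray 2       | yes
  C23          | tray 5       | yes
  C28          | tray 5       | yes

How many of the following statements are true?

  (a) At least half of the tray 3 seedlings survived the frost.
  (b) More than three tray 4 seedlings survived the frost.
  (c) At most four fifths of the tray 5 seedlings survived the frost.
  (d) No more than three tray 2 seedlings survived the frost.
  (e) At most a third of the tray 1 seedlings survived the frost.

0

(a) tray 3: |A| = 7, |A ∩ B| = 3; needs |A ∩ B| ≥ |A ∖ B| — false.
(b) tray 4: |A| = 9, |A ∩ B| = 3; needs |A ∩ B| > 3 — false.
(c) tray 5: |A| = 8, |A ∩ B| = 7; needs |A ∩ B| / |A| ≤ 4/5 — false.
(d) tray 2: |A| = 7, |A ∩ B| = 4; needs |A ∩ B| ≤ 3 — false.
(e) tray 1: |A| = 5, |A ∩ B| = 2; needs |A ∩ B| / |A| ≤ 1/3 — false.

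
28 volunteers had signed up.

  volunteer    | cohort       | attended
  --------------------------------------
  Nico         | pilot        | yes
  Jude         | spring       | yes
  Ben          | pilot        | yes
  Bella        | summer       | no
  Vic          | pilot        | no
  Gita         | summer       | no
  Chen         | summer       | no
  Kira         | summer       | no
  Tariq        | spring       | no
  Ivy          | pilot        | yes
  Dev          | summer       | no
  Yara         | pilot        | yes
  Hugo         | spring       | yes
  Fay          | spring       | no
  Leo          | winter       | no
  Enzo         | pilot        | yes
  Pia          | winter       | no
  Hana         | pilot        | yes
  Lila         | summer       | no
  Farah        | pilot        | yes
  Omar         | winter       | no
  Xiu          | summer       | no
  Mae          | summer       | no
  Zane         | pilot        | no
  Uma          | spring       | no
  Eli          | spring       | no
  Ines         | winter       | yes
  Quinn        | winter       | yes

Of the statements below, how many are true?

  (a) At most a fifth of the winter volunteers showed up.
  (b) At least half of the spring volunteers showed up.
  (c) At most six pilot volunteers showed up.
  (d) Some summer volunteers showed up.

(a) winter: |A| = 5, |A ∩ B| = 2; needs |A ∩ B| / |A| ≤ 1/5 — false.
(b) spring: |A| = 6, |A ∩ B| = 2; needs |A ∩ B| ≥ |A ∖ B| — false.
(c) pilot: |A| = 9, |A ∩ B| = 7; needs |A ∩ B| ≤ 6 — false.
(d) summer: |A| = 8, |A ∩ B| = 0; needs A ∩ B ≠ ∅ (|A ∩ B| ≥ 1) — false.

0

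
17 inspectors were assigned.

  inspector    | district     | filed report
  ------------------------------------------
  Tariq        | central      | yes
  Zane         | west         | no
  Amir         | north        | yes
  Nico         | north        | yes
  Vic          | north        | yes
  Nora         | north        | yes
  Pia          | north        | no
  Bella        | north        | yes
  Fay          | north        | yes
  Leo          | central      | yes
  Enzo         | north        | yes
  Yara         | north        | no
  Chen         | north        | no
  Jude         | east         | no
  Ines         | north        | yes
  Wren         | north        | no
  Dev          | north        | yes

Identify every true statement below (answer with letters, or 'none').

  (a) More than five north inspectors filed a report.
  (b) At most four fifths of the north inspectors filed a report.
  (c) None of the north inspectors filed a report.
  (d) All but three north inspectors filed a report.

|A| = 13, |A ∩ B| = 9, |A ∖ B| = 4.
(a) |A ∩ B| > 5: holds.
(b) |A ∩ B| / |A| ≤ 4/5: holds.
(c) A ∩ B = ∅ (|A ∩ B| = 0): fails.
(d) |A ∖ B| = 3: fails.

(a), (b)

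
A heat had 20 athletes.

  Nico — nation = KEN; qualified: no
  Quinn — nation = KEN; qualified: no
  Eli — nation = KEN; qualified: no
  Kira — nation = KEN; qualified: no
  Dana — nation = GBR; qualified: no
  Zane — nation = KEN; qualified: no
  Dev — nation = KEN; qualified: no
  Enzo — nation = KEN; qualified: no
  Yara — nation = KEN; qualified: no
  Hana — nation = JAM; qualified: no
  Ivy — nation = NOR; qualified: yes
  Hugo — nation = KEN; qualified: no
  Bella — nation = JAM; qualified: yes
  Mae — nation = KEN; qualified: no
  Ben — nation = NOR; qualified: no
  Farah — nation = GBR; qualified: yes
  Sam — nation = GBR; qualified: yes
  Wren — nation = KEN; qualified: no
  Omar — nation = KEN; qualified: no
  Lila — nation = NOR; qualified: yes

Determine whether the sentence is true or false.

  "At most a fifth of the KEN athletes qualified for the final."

The determiner here denotes the relation: |A ∩ B| / |A| ≤ 1/5.
A (the restrictor) = {Nico, Quinn, Eli, Kira, Zane, Dev, Enzo, Yara, Hugo, Mae, Wren, Omar}, |A| = 12.
A ∩ B = {}, so |A ∩ B| = 0.
A ∖ B = {Nico, Quinn, Eli, Kira, Zane, Dev, Enzo, Yara, Hugo, Mae, Wren, Omar}, so |A ∖ B| = 12.
|A ∩ B|/|A| = 0/12, so the statement is true.

True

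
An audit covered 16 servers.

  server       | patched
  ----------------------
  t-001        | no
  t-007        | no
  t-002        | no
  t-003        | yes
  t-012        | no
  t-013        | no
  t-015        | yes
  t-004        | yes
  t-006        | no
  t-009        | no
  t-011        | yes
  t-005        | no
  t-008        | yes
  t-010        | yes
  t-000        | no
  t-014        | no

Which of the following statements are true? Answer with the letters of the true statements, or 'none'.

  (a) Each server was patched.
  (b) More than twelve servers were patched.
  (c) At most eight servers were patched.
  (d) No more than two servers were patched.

(c)

|A| = 16, |A ∩ B| = 6, |A ∖ B| = 10.
(a) A ⊆ B, i.e. every element of A is in B (|A ∖ B| = 0): fails.
(b) |A ∩ B| > 12: fails.
(c) |A ∩ B| ≤ 8: holds.
(d) |A ∩ B| ≤ 2: fails.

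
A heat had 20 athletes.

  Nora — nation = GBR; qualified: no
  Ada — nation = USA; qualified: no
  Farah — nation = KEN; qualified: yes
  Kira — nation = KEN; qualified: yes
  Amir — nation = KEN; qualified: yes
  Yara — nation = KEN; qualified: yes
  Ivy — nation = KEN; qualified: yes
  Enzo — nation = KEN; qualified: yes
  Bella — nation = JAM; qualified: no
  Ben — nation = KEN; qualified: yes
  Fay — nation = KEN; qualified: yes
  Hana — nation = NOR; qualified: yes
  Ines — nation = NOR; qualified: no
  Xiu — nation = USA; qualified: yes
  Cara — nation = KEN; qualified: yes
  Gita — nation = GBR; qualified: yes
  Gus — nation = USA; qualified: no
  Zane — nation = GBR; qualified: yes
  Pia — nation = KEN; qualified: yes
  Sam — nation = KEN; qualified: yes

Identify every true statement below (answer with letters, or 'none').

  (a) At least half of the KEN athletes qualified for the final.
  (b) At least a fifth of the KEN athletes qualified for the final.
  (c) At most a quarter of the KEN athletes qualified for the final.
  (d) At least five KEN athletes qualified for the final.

|A| = 11, |A ∩ B| = 11, |A ∖ B| = 0.
(a) |A ∩ B| ≥ |A ∖ B|: holds.
(b) |A ∩ B| / |A| ≥ 1/5: holds.
(c) |A ∩ B| / |A| ≤ 1/4: fails.
(d) |A ∩ B| ≥ 5: holds.

(a), (b), (d)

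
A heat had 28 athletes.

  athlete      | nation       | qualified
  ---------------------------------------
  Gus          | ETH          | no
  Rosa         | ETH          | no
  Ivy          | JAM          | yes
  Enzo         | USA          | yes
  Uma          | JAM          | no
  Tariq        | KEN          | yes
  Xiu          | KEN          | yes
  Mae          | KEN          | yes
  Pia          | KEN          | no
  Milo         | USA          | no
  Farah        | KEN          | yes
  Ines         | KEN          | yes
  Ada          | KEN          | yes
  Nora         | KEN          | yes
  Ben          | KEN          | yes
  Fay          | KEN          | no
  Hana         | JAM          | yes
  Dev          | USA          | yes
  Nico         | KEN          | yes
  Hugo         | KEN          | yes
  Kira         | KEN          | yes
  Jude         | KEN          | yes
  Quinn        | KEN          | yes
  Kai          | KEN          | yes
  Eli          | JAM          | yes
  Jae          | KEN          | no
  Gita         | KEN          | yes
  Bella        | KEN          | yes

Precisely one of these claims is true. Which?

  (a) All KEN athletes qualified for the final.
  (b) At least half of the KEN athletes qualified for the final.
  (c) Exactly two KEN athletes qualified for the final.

(b)

|A| = 19, |A ∩ B| = 16, |A ∖ B| = 3.
(a) requires A ⊆ B, i.e. every element of A is in B (|A ∖ B| = 0): false.
(b) requires |A ∩ B| ≥ |A ∖ B|: true.
(c) requires |A ∩ B| = 2: false.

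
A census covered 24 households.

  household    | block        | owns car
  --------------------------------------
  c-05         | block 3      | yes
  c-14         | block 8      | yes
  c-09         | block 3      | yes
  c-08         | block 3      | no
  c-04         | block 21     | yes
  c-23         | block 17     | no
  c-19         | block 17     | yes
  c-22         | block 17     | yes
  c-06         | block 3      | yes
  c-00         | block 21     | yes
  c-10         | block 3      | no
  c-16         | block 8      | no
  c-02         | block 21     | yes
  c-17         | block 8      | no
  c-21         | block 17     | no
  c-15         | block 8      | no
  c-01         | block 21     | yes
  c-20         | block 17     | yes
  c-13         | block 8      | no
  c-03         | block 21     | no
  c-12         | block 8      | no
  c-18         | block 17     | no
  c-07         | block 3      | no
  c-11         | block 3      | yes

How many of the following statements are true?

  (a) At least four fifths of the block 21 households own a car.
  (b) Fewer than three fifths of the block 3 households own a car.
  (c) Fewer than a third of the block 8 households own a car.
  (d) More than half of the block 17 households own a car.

(a) block 21: |A| = 5, |A ∩ B| = 4; needs |A ∩ B| / |A| ≥ 4/5 — true.
(b) block 3: |A| = 7, |A ∩ B| = 4; needs |A ∩ B| / |A| < 3/5 — true.
(c) block 8: |A| = 6, |A ∩ B| = 1; needs |A ∩ B| / |A| < 1/3 — true.
(d) block 17: |A| = 6, |A ∩ B| = 3; needs |A ∩ B| > |A ∖ B| — false.

3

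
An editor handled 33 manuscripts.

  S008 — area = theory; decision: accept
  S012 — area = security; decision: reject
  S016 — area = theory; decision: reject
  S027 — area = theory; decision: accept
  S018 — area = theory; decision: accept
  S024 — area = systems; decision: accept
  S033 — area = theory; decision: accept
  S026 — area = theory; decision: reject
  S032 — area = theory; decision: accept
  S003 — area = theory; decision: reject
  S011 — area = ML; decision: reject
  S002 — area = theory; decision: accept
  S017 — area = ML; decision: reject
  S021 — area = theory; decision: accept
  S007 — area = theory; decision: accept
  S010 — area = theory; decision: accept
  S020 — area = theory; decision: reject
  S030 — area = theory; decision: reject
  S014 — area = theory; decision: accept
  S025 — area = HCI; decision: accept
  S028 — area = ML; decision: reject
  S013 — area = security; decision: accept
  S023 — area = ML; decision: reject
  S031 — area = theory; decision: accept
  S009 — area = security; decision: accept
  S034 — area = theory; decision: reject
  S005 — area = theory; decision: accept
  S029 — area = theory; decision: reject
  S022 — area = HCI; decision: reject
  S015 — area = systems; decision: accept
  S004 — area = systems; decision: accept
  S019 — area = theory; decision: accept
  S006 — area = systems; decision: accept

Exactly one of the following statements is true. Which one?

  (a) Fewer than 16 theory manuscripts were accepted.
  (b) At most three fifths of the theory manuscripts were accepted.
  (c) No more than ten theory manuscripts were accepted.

|A| = 20, |A ∩ B| = 13, |A ∖ B| = 7.
(a) requires |A ∩ B| < 16: true.
(b) requires |A ∩ B| / |A| ≤ 3/5: false.
(c) requires |A ∩ B| ≤ 10: false.

(a)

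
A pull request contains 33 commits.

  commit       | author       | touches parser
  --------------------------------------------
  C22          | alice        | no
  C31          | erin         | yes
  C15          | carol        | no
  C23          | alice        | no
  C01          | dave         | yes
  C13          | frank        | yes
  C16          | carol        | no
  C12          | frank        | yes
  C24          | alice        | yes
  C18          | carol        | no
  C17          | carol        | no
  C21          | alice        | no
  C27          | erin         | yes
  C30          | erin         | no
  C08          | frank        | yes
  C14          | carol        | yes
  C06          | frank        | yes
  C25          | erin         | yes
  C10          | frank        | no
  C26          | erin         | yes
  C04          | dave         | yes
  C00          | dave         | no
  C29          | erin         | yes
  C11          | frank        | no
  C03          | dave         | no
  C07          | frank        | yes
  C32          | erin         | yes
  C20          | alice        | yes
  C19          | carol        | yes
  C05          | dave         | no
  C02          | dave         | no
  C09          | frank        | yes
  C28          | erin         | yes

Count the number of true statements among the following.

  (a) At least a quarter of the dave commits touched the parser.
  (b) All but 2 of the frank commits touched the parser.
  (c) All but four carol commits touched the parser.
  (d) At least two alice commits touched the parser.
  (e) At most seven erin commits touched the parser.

5

(a) dave: |A| = 6, |A ∩ B| = 2; needs |A ∩ B| / |A| ≥ 1/4 — true.
(b) frank: |A| = 8, |A ∩ B| = 6; needs |A ∖ B| = 2 — true.
(c) carol: |A| = 6, |A ∩ B| = 2; needs |A ∖ B| = 4 — true.
(d) alice: |A| = 5, |A ∩ B| = 2; needs |A ∩ B| ≥ 2 — true.
(e) erin: |A| = 8, |A ∩ B| = 7; needs |A ∩ B| ≤ 7 — true.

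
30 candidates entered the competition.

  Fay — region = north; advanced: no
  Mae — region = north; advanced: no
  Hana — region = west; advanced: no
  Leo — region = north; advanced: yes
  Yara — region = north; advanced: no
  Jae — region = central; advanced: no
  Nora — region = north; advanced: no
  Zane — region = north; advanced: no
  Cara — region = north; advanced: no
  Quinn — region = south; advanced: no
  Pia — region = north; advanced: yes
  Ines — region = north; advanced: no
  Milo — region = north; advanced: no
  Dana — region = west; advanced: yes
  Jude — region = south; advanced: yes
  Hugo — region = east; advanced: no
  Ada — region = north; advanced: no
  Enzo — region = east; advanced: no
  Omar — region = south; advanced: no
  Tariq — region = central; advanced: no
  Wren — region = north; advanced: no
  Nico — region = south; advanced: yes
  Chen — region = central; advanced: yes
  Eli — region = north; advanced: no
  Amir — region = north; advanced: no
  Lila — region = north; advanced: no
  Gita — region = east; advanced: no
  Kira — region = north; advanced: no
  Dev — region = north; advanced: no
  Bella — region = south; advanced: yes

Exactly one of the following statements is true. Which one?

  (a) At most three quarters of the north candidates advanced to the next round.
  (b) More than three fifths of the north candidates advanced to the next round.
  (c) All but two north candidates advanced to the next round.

|A| = 17, |A ∩ B| = 2, |A ∖ B| = 15.
(a) requires |A ∩ B| / |A| ≤ 3/4: true.
(b) requires |A ∩ B| / |A| > 3/5: false.
(c) requires |A ∖ B| = 2: false.

(a)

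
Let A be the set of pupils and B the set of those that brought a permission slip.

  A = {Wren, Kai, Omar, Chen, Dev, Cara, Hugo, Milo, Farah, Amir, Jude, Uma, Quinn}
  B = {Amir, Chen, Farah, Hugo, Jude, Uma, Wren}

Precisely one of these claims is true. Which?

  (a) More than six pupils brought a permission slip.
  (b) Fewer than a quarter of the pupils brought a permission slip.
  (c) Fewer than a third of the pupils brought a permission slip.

|A| = 13, |A ∩ B| = 7, |A ∖ B| = 6.
(a) requires |A ∩ B| > 6: true.
(b) requires |A ∩ B| / |A| < 1/4: false.
(c) requires |A ∩ B| / |A| < 1/3: false.

(a)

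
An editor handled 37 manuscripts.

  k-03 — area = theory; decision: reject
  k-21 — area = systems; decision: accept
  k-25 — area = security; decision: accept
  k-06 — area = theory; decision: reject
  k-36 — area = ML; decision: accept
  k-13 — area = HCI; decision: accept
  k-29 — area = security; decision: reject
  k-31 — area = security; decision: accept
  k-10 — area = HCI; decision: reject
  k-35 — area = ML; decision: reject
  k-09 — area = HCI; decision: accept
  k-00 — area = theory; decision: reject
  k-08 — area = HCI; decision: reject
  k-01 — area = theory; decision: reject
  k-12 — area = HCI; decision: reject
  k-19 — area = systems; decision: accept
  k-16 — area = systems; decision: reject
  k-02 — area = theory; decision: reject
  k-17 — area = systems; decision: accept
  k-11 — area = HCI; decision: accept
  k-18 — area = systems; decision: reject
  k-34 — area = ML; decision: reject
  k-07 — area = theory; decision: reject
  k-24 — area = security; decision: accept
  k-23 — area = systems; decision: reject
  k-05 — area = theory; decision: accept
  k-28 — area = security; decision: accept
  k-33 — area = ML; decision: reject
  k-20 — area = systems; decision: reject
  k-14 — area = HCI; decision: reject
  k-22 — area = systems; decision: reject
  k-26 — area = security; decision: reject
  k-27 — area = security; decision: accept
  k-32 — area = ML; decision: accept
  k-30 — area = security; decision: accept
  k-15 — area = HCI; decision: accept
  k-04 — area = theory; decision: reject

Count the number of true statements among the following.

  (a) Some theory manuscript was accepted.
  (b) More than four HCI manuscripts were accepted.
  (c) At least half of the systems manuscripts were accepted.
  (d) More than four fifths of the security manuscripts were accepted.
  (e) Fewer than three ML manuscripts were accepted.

(a) theory: |A| = 8, |A ∩ B| = 1; needs A ∩ B ≠ ∅ (|A ∩ B| ≥ 1) — true.
(b) HCI: |A| = 8, |A ∩ B| = 4; needs |A ∩ B| > 4 — false.
(c) systems: |A| = 8, |A ∩ B| = 3; needs |A ∩ B| ≥ |A ∖ B| — false.
(d) security: |A| = 8, |A ∩ B| = 6; needs |A ∩ B| / |A| > 4/5 — false.
(e) ML: |A| = 5, |A ∩ B| = 2; needs |A ∩ B| < 3 — true.

2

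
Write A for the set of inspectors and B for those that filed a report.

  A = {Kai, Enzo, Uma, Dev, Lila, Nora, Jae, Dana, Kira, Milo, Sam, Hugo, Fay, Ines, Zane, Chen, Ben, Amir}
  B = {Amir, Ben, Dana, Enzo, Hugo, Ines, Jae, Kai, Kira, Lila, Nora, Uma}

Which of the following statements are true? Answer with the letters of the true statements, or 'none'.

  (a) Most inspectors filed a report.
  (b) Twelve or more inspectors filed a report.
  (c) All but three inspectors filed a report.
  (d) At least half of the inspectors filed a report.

(a), (b), (d)

|A| = 18, |A ∩ B| = 12, |A ∖ B| = 6.
(a) |A ∩ B| > |A ∖ B|: holds.
(b) |A ∩ B| ≥ 12: holds.
(c) |A ∖ B| = 3: fails.
(d) |A ∩ B| ≥ |A ∖ B|: holds.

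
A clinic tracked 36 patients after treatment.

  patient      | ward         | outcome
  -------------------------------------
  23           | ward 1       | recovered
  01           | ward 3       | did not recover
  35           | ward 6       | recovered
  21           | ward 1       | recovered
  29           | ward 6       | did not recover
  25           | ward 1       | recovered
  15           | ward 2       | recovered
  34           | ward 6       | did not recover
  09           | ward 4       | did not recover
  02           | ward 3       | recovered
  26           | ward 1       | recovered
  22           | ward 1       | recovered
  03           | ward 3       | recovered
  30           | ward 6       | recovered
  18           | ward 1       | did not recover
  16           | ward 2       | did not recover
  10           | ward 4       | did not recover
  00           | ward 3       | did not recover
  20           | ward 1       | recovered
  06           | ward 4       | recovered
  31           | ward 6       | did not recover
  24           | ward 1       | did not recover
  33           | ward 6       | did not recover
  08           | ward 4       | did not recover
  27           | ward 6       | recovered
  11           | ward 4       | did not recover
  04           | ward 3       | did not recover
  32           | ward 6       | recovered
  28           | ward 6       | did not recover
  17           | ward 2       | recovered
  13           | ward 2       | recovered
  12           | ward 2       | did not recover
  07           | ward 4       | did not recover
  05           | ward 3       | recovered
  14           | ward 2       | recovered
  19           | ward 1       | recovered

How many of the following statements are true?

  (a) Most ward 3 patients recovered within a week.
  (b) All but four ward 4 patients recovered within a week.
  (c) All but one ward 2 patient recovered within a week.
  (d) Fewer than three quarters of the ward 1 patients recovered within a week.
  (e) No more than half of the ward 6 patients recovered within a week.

(a) ward 3: |A| = 6, |A ∩ B| = 3; needs |A ∩ B| > |A ∖ B| — false.
(b) ward 4: |A| = 6, |A ∩ B| = 1; needs |A ∖ B| = 4 — false.
(c) ward 2: |A| = 6, |A ∩ B| = 4; needs |A ∖ B| = 1 — false.
(d) ward 1: |A| = 9, |A ∩ B| = 7; needs |A ∩ B| / |A| < 3/4 — false.
(e) ward 6: |A| = 9, |A ∩ B| = 4; needs |A ∩ B| ≤ |A ∖ B| — true.

1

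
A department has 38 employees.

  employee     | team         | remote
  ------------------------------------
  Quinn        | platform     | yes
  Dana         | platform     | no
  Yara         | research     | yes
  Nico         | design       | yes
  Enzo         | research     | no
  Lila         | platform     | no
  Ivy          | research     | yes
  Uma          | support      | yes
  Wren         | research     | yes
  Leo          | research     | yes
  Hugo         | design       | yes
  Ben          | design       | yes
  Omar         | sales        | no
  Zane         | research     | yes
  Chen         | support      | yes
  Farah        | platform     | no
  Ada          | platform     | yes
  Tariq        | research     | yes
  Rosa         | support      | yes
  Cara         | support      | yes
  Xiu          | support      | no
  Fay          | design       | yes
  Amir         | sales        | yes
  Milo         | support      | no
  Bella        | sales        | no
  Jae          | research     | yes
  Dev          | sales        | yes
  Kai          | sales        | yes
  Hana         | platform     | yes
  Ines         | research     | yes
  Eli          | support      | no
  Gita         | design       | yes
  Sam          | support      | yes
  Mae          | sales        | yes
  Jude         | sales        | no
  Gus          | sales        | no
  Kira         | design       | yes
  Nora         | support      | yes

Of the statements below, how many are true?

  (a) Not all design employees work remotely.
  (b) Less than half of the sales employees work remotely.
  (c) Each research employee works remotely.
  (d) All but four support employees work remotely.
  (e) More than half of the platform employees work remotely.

0

(a) design: |A| = 6, |A ∩ B| = 6; needs A ⊄ B (|A ∖ B| ≥ 1) — false.
(b) sales: |A| = 8, |A ∩ B| = 4; needs |A ∩ B| < |A ∖ B| — false.
(c) research: |A| = 9, |A ∩ B| = 8; needs A ⊆ B, i.e. every element of A is in B (|A ∖ B| = 0) — false.
(d) support: |A| = 9, |A ∩ B| = 6; needs |A ∖ B| = 4 — false.
(e) platform: |A| = 6, |A ∩ B| = 3; needs |A ∩ B| > |A ∖ B| — false.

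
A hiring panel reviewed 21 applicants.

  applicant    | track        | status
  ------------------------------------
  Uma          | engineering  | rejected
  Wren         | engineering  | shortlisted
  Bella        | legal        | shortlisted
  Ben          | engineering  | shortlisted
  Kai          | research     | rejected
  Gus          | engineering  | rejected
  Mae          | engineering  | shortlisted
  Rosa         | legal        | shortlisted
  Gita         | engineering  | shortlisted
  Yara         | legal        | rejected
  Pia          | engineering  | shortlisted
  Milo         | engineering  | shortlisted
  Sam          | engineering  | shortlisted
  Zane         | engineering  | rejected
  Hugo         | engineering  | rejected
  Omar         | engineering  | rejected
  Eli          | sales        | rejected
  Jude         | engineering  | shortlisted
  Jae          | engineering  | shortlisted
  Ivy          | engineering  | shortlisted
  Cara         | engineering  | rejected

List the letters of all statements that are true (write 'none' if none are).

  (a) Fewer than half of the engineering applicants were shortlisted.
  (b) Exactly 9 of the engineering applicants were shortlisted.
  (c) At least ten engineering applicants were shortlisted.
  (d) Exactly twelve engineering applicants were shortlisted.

|A| = 16, |A ∩ B| = 10, |A ∖ B| = 6.
(a) |A ∩ B| < |A ∖ B|: fails.
(b) |A ∩ B| = 9: fails.
(c) |A ∩ B| ≥ 10: holds.
(d) |A ∩ B| = 12: fails.

(c)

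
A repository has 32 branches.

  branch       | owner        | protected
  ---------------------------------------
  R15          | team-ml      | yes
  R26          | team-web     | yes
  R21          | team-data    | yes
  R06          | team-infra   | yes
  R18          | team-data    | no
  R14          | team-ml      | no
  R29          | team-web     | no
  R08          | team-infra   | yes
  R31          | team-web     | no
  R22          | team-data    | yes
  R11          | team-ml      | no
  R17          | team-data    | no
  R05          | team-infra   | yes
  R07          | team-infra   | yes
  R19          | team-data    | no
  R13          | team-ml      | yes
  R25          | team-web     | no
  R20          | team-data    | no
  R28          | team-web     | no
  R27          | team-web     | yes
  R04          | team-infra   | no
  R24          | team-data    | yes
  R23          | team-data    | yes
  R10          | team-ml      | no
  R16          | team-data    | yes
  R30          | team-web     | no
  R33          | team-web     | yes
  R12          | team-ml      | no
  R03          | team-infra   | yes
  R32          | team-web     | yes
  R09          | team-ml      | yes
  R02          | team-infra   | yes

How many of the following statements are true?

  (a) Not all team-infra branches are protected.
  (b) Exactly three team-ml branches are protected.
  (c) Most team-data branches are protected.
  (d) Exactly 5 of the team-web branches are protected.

3

(a) team-infra: |A| = 7, |A ∩ B| = 6; needs A ⊄ B (|A ∖ B| ≥ 1) — true.
(b) team-ml: |A| = 7, |A ∩ B| = 3; needs |A ∩ B| = 3 — true.
(c) team-data: |A| = 9, |A ∩ B| = 5; needs |A ∩ B| > |A ∖ B| — true.
(d) team-web: |A| = 9, |A ∩ B| = 4; needs |A ∩ B| = 5 — false.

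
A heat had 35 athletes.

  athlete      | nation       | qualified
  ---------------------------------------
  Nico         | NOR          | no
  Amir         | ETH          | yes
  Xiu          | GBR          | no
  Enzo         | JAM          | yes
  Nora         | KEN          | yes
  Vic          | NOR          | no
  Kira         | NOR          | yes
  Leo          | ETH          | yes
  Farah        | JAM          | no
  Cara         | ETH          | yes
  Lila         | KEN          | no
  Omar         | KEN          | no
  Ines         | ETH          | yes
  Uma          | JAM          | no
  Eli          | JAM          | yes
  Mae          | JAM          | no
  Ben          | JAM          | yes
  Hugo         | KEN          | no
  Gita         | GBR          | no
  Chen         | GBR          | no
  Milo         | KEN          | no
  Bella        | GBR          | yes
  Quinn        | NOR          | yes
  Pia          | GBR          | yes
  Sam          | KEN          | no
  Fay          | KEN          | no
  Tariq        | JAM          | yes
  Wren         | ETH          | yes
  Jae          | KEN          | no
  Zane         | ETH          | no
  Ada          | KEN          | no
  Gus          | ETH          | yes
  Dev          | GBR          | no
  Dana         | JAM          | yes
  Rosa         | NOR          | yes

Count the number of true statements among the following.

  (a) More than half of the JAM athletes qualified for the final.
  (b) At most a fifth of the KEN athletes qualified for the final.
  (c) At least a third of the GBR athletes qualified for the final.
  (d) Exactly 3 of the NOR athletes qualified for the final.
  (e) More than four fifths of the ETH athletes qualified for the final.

5

(a) JAM: |A| = 8, |A ∩ B| = 5; needs |A ∩ B| > |A ∖ B| — true.
(b) KEN: |A| = 9, |A ∩ B| = 1; needs |A ∩ B| / |A| ≤ 1/5 — true.
(c) GBR: |A| = 6, |A ∩ B| = 2; needs |A ∩ B| / |A| ≥ 1/3 — true.
(d) NOR: |A| = 5, |A ∩ B| = 3; needs |A ∩ B| = 3 — true.
(e) ETH: |A| = 7, |A ∩ B| = 6; needs |A ∩ B| / |A| > 4/5 — true.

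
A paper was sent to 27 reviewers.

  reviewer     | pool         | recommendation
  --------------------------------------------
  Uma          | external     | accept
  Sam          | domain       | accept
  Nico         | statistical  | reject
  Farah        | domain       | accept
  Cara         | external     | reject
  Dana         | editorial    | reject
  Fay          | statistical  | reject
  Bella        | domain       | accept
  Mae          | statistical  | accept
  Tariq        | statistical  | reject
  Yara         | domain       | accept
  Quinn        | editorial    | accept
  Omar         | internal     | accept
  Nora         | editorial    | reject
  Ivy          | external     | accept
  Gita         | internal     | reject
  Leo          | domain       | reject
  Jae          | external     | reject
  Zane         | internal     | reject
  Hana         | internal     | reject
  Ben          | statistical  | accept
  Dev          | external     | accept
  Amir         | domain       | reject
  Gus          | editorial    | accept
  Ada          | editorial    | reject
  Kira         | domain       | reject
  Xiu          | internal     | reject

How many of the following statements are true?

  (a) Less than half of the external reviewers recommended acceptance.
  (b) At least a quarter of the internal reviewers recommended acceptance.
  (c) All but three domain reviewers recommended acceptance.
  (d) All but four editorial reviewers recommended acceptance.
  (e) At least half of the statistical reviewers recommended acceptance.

1

(a) external: |A| = 5, |A ∩ B| = 3; needs |A ∩ B| < |A ∖ B| — false.
(b) internal: |A| = 5, |A ∩ B| = 1; needs |A ∩ B| / |A| ≥ 1/4 — false.
(c) domain: |A| = 7, |A ∩ B| = 4; needs |A ∖ B| = 3 — true.
(d) editorial: |A| = 5, |A ∩ B| = 2; needs |A ∖ B| = 4 — false.
(e) statistical: |A| = 5, |A ∩ B| = 2; needs |A ∩ B| ≥ |A ∖ B| — false.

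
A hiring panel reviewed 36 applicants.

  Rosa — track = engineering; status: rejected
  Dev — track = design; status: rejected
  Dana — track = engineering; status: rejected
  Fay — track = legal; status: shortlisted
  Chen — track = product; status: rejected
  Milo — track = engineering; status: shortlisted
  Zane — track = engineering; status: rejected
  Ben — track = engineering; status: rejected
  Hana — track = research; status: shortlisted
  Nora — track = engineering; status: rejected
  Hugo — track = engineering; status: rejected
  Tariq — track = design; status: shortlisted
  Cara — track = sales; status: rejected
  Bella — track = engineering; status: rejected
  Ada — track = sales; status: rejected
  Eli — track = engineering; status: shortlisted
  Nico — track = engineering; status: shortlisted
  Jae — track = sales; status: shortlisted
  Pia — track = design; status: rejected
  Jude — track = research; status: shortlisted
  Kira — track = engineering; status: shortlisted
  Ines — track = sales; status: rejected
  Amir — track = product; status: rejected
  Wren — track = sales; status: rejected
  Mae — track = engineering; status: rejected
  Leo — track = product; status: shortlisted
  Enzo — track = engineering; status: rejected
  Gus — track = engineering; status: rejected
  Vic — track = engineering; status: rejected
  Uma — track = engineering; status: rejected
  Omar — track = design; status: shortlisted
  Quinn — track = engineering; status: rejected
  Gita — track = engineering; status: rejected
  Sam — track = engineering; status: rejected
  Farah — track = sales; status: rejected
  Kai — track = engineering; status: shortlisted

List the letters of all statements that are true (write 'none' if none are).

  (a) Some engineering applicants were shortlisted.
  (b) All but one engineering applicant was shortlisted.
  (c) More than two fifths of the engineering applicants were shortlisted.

|A| = 20, |A ∩ B| = 5, |A ∖ B| = 15.
(a) A ∩ B ≠ ∅ (|A ∩ B| ≥ 1): holds.
(b) |A ∖ B| = 1: fails.
(c) |A ∩ B| / |A| > 2/5: fails.

(a)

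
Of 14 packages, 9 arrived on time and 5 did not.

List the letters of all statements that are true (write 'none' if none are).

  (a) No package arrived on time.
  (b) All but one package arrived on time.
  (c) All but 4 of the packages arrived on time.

|A| = 14, |A ∩ B| = 9, |A ∖ B| = 5.
(a) A ∩ B = ∅ (|A ∩ B| = 0): fails.
(b) |A ∖ B| = 1: fails.
(c) |A ∖ B| = 4: fails.

none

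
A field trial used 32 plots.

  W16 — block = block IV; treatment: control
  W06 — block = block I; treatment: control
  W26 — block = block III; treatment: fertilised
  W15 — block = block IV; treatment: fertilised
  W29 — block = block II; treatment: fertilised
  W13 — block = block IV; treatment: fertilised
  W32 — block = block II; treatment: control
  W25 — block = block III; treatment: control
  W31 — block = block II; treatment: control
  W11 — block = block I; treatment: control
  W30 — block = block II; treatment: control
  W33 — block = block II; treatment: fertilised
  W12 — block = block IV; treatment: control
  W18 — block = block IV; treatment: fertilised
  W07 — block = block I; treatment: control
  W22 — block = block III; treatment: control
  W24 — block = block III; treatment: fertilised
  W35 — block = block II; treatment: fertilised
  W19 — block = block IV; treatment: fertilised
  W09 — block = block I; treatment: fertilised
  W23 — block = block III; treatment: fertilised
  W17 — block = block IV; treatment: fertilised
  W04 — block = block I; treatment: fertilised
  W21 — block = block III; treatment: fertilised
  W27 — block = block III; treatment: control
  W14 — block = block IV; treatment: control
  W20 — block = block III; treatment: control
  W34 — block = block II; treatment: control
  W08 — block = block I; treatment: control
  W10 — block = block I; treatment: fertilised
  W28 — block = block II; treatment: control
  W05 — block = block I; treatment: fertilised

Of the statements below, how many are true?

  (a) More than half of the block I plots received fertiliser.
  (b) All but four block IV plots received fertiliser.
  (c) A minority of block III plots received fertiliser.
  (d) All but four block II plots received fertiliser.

0

(a) block I: |A| = 8, |A ∩ B| = 4; needs |A ∩ B| > |A ∖ B| — false.
(b) block IV: |A| = 8, |A ∩ B| = 5; needs |A ∖ B| = 4 — false.
(c) block III: |A| = 8, |A ∩ B| = 4; needs |A ∩ B| < |A ∖ B| — false.
(d) block II: |A| = 8, |A ∩ B| = 3; needs |A ∖ B| = 4 — false.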